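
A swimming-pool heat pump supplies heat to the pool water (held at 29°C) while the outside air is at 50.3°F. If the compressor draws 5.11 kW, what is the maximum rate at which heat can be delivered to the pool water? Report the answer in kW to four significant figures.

In absolute terms T_C = 283.32 K and T_H = 302.15 K, so ΔT = 18.83 K.
COP_Carnot = T_H/ΔT = 302.15/18.83 = 16.04.
Q̇_max = COP_Carnot × Ẇ = 16.04 × 5.110 kW = 81.98 kW.

81.98 kW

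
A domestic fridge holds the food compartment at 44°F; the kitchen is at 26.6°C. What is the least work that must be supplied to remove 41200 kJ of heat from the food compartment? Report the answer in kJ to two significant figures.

In absolute terms T_C = 279.82 K and T_H = 299.75 K, so ΔT = 19.93 K.
The reversible limit is COP_R = T_C/ΔT = 14.04, so W_min = Q_C/COP = Q_C·ΔT/T_C.
W_min = 41200 × 19.93/279.82 = 2935 kJ.

2900 kJ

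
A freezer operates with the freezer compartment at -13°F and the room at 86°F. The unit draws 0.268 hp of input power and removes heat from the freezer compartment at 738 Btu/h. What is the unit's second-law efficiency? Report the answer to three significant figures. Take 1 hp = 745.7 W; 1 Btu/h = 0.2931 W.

Converting, Q̇_C = 738.0 Btu/h = 0.2901 hp, so COP_actual = Q̇_C/Ẇ = 0.2901/0.2680 = 1.082.
In absolute terms T_C = 248.15 K and T_H = 303.15 K, so ΔT = 55.00 K.
COP_Carnot = T_C/ΔT = 248.15/55.00 = 4.512.
η_II = COP_actual/COP_Carnot = 1.082/4.512 = 0.2399.

0.240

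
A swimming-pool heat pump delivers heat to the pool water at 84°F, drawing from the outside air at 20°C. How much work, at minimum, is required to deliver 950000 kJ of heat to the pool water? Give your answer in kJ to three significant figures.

28000 kJ

In absolute terms T_C = 293.15 K and T_H = 302.04 K, so ΔT = 8.889 K.
The reversible limit is COP_HP = T_H/ΔT = 33.98, so W_min = Q_H/COP = Q_H·ΔT/T_H.
W_min = 950000 × 8.889/302.04 = 27960 kJ.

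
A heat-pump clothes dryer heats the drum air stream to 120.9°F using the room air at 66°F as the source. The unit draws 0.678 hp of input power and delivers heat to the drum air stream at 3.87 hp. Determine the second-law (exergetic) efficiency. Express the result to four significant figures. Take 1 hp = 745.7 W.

0.5398

COP_actual = Q̇_H/Ẇ = 3.870/0.6780 = 5.708.
In absolute terms T_C = 292.04 K and T_H = 322.54 K, so ΔT = 30.50 K.
COP_Carnot = T_H/ΔT = 322.54/30.50 = 10.58.
η_II = COP_actual/COP_Carnot = 5.708/10.58 = 0.5398.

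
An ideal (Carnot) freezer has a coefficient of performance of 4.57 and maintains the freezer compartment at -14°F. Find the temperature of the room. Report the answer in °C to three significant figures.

COP_R = T_C/(T_H − T_C) gives T_H − T_C = T_C/COP.
With T_C = 247.59 K, T_H = 247.59 × (1 + 1/4.57) = 301.77 K.
Converting, 301.77 K = 28.62°C.

28.6 °C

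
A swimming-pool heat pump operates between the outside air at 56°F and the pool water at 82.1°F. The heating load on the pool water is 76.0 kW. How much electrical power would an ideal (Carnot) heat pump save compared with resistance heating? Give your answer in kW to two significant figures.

In absolute terms T_C = 286.48 K and T_H = 300.98 K, so ΔT = 14.50 K.
COP_Carnot = T_H/ΔT = 300.98/14.50 = 20.76.
Resistance heating needs Ẇ_res = Q̇_H = 76.00 kW; the reversible heat pump needs only Ẇ_hp = Q̇_H/COP = 3.661 kW.
Saving = 76.00 − 3.661 = 72.34 kW.

72 kW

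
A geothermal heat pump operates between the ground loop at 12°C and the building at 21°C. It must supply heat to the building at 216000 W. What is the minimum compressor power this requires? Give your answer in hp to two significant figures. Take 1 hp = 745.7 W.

8.9 hp

In absolute terms T_C = 285.15 K and T_H = 294.15 K, so ΔT = 9.000 K.
COP_Carnot = T_H/ΔT = 294.15/9.000 = 32.68.
Ẇ_min = Q̇/COP_Carnot = 216000/32.68 = 6609 W = 8.863 hp.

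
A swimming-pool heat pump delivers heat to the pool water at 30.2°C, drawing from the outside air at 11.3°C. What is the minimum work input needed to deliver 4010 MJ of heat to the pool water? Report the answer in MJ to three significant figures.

250 MJ

In absolute terms T_C = 284.45 K and T_H = 303.35 K, so ΔT = 18.90 K.
The reversible limit is COP_HP = T_H/ΔT = 16.05, so W_min = Q_H/COP = Q_H·ΔT/T_H.
W_min = 4010 × 18.90/303.35 = 249.8 MJ.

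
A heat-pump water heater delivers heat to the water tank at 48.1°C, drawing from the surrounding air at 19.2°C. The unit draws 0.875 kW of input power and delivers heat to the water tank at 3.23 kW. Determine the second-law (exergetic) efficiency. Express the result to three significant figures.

0.332

COP_actual = Q̇_H/Ẇ = 3.230/0.8750 = 3.691.
In absolute terms T_C = 292.35 K and T_H = 321.25 K, so ΔT = 28.90 K.
COP_Carnot = T_H/ΔT = 321.25/28.90 = 11.12.
η_II = COP_actual/COP_Carnot = 3.691/11.12 = 0.3321.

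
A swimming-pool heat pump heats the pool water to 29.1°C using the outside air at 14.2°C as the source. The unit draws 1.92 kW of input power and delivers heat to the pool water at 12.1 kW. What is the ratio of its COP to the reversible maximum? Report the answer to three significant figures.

COP_actual = Q̇_H/Ẇ = 12.10/1.920 = 6.302.
In absolute terms T_C = 287.35 K and T_H = 302.25 K, so ΔT = 14.90 K.
COP_Carnot = T_H/ΔT = 302.25/14.90 = 20.29.
η_II = COP_actual/COP_Carnot = 6.302/20.29 = 0.3107.

0.311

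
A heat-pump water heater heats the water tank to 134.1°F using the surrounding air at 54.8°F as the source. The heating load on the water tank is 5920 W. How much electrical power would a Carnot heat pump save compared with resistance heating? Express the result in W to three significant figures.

In absolute terms T_C = 285.82 K and T_H = 329.87 K, so ΔT = 44.06 K.
COP_Carnot = T_H/ΔT = 329.87/44.06 = 7.488.
Resistance heating needs Ẇ_res = Q̇_H = 5920 W; the reversible heat pump needs only Ẇ_hp = Q̇_H/COP = 790.6 W.
Saving = 5920 − 790.6 = 5129 W.

5130 W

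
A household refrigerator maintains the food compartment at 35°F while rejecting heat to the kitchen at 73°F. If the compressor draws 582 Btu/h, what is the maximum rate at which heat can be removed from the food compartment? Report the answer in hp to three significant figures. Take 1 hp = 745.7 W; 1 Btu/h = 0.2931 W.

In absolute terms T_C = 274.82 K and T_H = 295.93 K, so ΔT = 21.11 K.
COP_Carnot = T_C/ΔT = 274.82/21.11 = 13.02.
Q̇_max = COP_Carnot × Ẇ = 13.02 × 582.0 Btu/h = 7576 Btu/h = 2.978 hp.

2.98 hp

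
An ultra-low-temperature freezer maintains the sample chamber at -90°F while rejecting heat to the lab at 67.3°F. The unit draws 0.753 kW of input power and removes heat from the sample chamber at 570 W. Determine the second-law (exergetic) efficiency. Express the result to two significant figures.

0.32

Converting, Q̇_C = 570.0 W = 0.5700 kW, so COP_actual = Q̇_C/Ẇ = 0.5700/0.7530 = 0.7570.
In absolute terms T_C = 205.37 K and T_H = 292.76 K, so ΔT = 87.39 K.
COP_Carnot = T_C/ΔT = 205.37/87.39 = 2.350.
η_II = COP_actual/COP_Carnot = 0.7570/2.350 = 0.3221.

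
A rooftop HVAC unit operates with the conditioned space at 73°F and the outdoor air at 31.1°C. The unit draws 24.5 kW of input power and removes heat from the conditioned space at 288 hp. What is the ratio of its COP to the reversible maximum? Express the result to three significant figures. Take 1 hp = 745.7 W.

Converting, Q̇_C = 288.0 hp = 214.8 kW, so COP_actual = Q̇_C/Ẇ = 214.8/24.50 = 8.766.
In absolute terms T_C = 295.93 K and T_H = 304.25 K, so ΔT = 8.322 K.
COP_Carnot = T_C/ΔT = 295.93/8.322 = 35.56.
η_II = COP_actual/COP_Carnot = 8.766/35.56 = 0.2465.

0.247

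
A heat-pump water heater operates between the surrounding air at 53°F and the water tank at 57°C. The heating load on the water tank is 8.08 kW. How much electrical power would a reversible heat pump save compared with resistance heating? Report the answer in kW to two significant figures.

7.0 kW

In absolute terms T_C = 284.82 K and T_H = 330.15 K, so ΔT = 45.33 K.
COP_Carnot = T_H/ΔT = 330.15/45.33 = 7.283.
Resistance heating needs Ẇ_res = Q̇_H = 8.080 kW; the reversible heat pump needs only Ẇ_hp = Q̇_H/COP = 1.109 kW.
Saving = 8.080 − 1.109 = 6.971 kW.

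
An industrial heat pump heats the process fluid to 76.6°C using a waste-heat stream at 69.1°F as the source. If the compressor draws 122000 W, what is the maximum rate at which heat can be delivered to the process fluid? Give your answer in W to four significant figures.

In absolute terms T_C = 293.76 K and T_H = 349.75 K, so ΔT = 55.99 K.
COP_Carnot = T_H/ΔT = 349.75/55.99 = 6.247.
Q̇_max = COP_Carnot × Ẇ = 6.247 × 122000 W = 762100 W.

762100 W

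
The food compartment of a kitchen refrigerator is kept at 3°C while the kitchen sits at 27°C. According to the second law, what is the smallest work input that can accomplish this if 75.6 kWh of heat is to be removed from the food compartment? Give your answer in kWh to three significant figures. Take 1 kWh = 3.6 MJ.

In absolute terms T_C = 276.15 K and T_H = 300.15 K, so ΔT = 24.00 K.
The reversible limit is COP_R = T_C/ΔT = 11.51, so W_min = Q_C/COP = Q_C·ΔT/T_C.
W_min = 75.60 × 24.00/276.15 = 6.570 kWh.

6.57 kWh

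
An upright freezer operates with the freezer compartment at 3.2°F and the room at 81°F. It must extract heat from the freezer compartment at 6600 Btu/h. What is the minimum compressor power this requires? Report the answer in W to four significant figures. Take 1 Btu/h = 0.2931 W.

325.1 W

In absolute terms T_C = 257.15 K and T_H = 300.37 K, so ΔT = 43.22 K.
COP_Carnot = T_C/ΔT = 257.15/43.22 = 5.949.
Ẇ_min = Q̇/COP_Carnot = 6600/5.949 = 1109 Btu/h = 325.1 W.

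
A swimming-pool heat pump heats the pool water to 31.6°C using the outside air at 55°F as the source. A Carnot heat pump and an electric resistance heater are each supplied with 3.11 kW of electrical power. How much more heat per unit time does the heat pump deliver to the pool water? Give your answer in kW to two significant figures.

In absolute terms T_C = 285.93 K and T_H = 304.75 K, so ΔT = 18.82 K.
COP_Carnot = T_H/ΔT = 304.75/18.82 = 16.19.
The heat pump delivers Q̇_H = COP × Ẇ = 50.35 kW; the resistance heater delivers Ẇ = 3.110 kW.
Extra = (COP − 1)·Ẇ = 47.24 kW.

47 kW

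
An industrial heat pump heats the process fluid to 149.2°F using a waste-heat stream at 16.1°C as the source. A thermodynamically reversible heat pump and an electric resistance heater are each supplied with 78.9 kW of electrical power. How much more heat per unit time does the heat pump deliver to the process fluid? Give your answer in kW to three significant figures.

466 kW

In absolute terms T_C = 289.25 K and T_H = 338.26 K, so ΔT = 49.01 K.
COP_Carnot = T_H/ΔT = 338.26/49.01 = 6.902.
The heat pump delivers Q̇_H = COP × Ẇ = 544.5 kW; the resistance heater delivers Ẇ = 78.90 kW.
Extra = (COP − 1)·Ẇ = 465.6 kW.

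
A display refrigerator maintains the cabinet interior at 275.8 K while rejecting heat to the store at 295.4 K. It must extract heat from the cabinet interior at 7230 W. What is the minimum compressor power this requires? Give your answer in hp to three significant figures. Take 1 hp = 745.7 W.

The reservoir spacing is ΔT = 295.4 − 275.8 = 19.60 K.
COP_Carnot = T_C/ΔT = 275.80/19.60 = 14.07.
Ẇ_min = Q̇/COP_Carnot = 7230/14.07 = 513.8 W = 0.6890 hp.

0.689 hp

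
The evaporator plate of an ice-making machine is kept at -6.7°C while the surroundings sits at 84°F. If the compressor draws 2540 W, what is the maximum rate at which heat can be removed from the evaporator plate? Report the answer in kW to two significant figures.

19 kW

In absolute terms T_C = 266.45 K and T_H = 302.04 K, so ΔT = 35.59 K.
COP_Carnot = T_C/ΔT = 266.45/35.59 = 7.487.
Q̇_max = COP_Carnot × Ẇ = 7.487 × 2540 W = 19020 W = 19.02 kW.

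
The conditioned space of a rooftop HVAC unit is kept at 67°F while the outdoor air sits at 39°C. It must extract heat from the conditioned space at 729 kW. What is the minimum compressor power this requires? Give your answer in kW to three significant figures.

In absolute terms T_C = 292.59 K and T_H = 312.15 K, so ΔT = 19.56 K.
COP_Carnot = T_C/ΔT = 292.59/19.56 = 14.96.
Ẇ_min = Q̇/COP_Carnot = 729.0/14.96 = 48.72 kW.

48.7 kW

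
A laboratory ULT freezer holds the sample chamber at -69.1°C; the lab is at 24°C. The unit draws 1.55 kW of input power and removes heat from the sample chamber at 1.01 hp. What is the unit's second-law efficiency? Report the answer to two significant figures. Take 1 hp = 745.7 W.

0.22

Converting, Q̇_C = 1.010 hp = 0.7532 kW, so COP_actual = Q̇_C/Ẇ = 0.7532/1.550 = 0.4859.
In absolute terms T_C = 204.05 K and T_H = 297.15 K, so ΔT = 93.10 K.
COP_Carnot = T_C/ΔT = 204.05/93.10 = 2.192.
η_II = COP_actual/COP_Carnot = 0.4859/2.192 = 0.2217.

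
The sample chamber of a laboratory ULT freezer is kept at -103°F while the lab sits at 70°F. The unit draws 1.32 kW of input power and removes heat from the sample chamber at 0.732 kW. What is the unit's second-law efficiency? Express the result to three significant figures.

COP_actual = Q̇_C/Ẇ = 0.7320/1.320 = 0.5545.
In absolute terms T_C = 198.15 K and T_H = 294.26 K, so ΔT = 96.11 K.
COP_Carnot = T_C/ΔT = 198.15/96.11 = 2.062.
η_II = COP_actual/COP_Carnot = 0.5545/2.062 = 0.2690.

0.269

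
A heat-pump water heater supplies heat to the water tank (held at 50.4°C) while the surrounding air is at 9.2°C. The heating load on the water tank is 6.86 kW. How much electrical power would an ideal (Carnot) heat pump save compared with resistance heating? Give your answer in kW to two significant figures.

In absolute terms T_C = 282.35 K and T_H = 323.55 K, so ΔT = 41.20 K.
COP_Carnot = T_H/ΔT = 323.55/41.20 = 7.853.
Resistance heating needs Ẇ_res = Q̇_H = 6.860 kW; the reversible heat pump needs only Ẇ_hp = Q̇_H/COP = 0.8735 kW.
Saving = 6.860 − 0.8735 = 5.986 kW.

6.0 kW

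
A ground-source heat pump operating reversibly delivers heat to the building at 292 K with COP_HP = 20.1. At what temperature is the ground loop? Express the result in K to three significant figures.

COP_HP = T_H/(T_H − T_C) gives T_H − T_C = T_H/COP.
With T_H = 292.00 K, T_C = 292.00 × (1 − 1/20.1) = 277.47 K.

277 K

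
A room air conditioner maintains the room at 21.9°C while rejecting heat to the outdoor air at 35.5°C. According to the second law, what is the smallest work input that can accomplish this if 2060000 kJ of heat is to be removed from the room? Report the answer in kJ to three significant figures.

In absolute terms T_C = 295.05 K and T_H = 308.65 K, so ΔT = 13.60 K.
The reversible limit is COP_R = T_C/ΔT = 21.69, so W_min = Q_C/COP = Q_C·ΔT/T_C.
W_min = 2060000 × 13.60/295.05 = 94950 kJ.

95000 kJ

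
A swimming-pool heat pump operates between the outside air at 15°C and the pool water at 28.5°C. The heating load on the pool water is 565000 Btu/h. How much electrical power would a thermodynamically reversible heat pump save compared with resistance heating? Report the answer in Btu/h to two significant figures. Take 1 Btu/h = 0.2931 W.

540000 Btu/h

In absolute terms T_C = 288.15 K and T_H = 301.65 K, so ΔT = 13.50 K.
COP_Carnot = T_H/ΔT = 301.65/13.50 = 22.34.
Resistance heating needs Ẇ_res = Q̇_H = 565000 Btu/h; the reversible heat pump needs only Ẇ_hp = Q̇_H/COP = 25290 Btu/h.
Saving = 565000 − 25290 = 539700 Btu/h.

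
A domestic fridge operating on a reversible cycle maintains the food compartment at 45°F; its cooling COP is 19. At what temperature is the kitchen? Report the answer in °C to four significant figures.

21.98 °C

COP_R = T_C/(T_H − T_C) gives T_H − T_C = T_C/COP.
With T_C = 280.37 K, T_H = 280.37 × (1 + 1/19) = 295.13 K.
Converting, 295.13 K = 21.98°C.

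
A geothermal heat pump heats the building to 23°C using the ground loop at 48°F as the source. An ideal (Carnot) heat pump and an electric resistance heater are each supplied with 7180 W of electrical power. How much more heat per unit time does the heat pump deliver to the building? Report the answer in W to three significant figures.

In absolute terms T_C = 282.04 K and T_H = 296.15 K, so ΔT = 14.11 K.
COP_Carnot = T_H/ΔT = 296.15/14.11 = 20.99.
The heat pump delivers Q̇_H = COP × Ẇ = 150700 W; the resistance heater delivers Ẇ = 7180 W.
Extra = (COP − 1)·Ẇ = 143500 W.

144000 W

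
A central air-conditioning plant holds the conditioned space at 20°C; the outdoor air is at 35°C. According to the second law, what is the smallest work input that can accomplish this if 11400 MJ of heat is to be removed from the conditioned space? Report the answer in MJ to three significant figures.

583 MJ

In absolute terms T_C = 293.15 K and T_H = 308.15 K, so ΔT = 15.00 K.
The reversible limit is COP_R = T_C/ΔT = 19.54, so W_min = Q_C/COP = Q_C·ΔT/T_C.
W_min = 11400 × 15.00/293.15 = 583.3 MJ.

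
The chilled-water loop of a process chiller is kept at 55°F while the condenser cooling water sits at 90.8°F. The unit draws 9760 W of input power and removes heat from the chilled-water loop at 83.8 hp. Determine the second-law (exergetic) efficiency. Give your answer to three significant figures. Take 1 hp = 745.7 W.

Converting, Q̇_C = 83.80 hp = 62490 W, so COP_actual = Q̇_C/Ẇ = 62490/9760 = 6.403.
In absolute terms T_C = 285.93 K and T_H = 305.82 K, so ΔT = 19.89 K.
COP_Carnot = T_C/ΔT = 285.93/19.89 = 14.38.
η_II = COP_actual/COP_Carnot = 6.403/14.38 = 0.4454.

0.445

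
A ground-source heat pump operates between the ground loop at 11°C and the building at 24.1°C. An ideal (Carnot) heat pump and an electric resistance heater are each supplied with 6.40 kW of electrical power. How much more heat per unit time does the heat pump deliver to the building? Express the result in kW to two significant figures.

In absolute terms T_C = 284.15 K and T_H = 297.25 K, so ΔT = 13.10 K.
COP_Carnot = T_H/ΔT = 297.25/13.10 = 22.69.
The heat pump delivers Q̇_H = COP × Ẇ = 145.2 kW; the resistance heater delivers Ẇ = 6.400 kW.
Extra = (COP − 1)·Ẇ = 138.8 kW.

140 kW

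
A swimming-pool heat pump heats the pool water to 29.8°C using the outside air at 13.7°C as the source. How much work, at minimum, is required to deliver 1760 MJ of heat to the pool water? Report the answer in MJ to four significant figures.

In absolute terms T_C = 286.85 K and T_H = 302.95 K, so ΔT = 16.10 K.
The reversible limit is COP_HP = T_H/ΔT = 18.82, so W_min = Q_H/COP = Q_H·ΔT/T_H.
W_min = 1760 × 16.10/302.95 = 93.53 MJ.

93.53 MJ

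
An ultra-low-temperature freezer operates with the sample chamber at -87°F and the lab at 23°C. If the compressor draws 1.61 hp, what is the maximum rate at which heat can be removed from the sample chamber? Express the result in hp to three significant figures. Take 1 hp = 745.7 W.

3.74 hp

In absolute terms T_C = 207.04 K and T_H = 296.15 K, so ΔT = 89.11 K.
COP_Carnot = T_C/ΔT = 207.04/89.11 = 2.323.
Q̇_max = COP_Carnot × Ẇ = 2.323 × 1.610 hp = 3.741 hp.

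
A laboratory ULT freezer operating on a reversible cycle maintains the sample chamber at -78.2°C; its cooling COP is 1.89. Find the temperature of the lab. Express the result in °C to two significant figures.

25 °C

COP_R = T_C/(T_H − T_C) gives T_H − T_C = T_C/COP.
With T_C = 194.95 K, T_H = 194.95 × (1 + 1/1.89) = 298.10 K.
Converting, 298.10 K = 24.95°C.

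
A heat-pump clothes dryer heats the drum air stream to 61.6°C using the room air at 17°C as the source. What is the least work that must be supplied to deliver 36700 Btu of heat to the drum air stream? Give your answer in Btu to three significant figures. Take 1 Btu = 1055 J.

In absolute terms T_C = 290.15 K and T_H = 334.75 K, so ΔT = 44.60 K.
The reversible limit is COP_HP = T_H/ΔT = 7.506, so W_min = Q_H/COP = Q_H·ΔT/T_H.
W_min = 36700 × 44.60/334.75 = 4890 Btu.

4890 Btu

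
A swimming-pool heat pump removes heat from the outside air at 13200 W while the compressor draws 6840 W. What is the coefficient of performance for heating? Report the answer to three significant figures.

The first law gives Q̇_H = Q̇_C + Ẇ, so the three rates are Q̇_C = 13200, Q̇_H = 20040, Ẇ = 6840 W.
COP_HP = Q̇_H/Ẇ = 20040/6840 = 2.930.

2.93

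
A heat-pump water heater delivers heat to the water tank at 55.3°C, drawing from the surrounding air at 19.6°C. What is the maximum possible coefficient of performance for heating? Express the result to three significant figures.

In absolute terms T_C = 292.75 K and T_H = 328.45 K, so ΔT = 35.70 K.
For a reversible cycle, COP_Carnot = T_H/ΔT = 328.45/35.70 = 9.200.

9.20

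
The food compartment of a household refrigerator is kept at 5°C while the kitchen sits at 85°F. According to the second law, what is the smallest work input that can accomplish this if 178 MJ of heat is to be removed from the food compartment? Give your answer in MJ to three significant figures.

15.6 MJ

In absolute terms T_C = 278.15 K and T_H = 302.59 K, so ΔT = 24.44 K.
The reversible limit is COP_R = T_C/ΔT = 11.38, so W_min = Q_C/COP = Q_C·ΔT/T_C.
W_min = 178.0 × 24.44/278.15 = 15.64 MJ.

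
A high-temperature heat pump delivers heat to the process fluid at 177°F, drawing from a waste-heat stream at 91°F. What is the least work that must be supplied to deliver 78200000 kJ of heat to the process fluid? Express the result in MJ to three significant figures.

In absolute terms T_C = 305.93 K and T_H = 353.71 K, so ΔT = 47.78 K.
The reversible limit is COP_HP = T_H/ΔT = 7.403, so W_min = Q_H/COP = Q_H·ΔT/T_H.
W_min = 78200000 × 47.78/353.71 = 10560000 kJ = 10560 MJ.

10600 MJ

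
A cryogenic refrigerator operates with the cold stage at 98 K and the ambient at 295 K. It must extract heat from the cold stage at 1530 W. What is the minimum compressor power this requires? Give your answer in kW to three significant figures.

The reservoir spacing is ΔT = 295 − 98 = 197.0 K.
COP_Carnot = T_C/ΔT = 98.00/197.0 = 0.4975.
Ẇ_min = Q̇/COP_Carnot = 1530/0.4975 = 3076 W = 3.076 kW.

3.08 kW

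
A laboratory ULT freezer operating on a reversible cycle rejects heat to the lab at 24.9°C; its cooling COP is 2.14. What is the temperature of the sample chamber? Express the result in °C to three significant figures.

-70.0 °C

For a Carnot refrigerator COP_R = T_C/(T_H − T_C), so T_C = COP·T_H/(1 + COP).
With T_H = 298.05 K, T_C = 2.14 × 298.05/3.140 = 203.13 K.
Converting, 203.13 K = -70.02°C.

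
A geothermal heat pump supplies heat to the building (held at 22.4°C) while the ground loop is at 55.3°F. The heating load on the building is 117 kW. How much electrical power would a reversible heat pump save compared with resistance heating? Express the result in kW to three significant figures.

In absolute terms T_C = 286.09 K and T_H = 295.55 K, so ΔT = 9.456 K.
COP_Carnot = T_H/ΔT = 295.55/9.456 = 31.26.
Resistance heating needs Ẇ_res = Q̇_H = 117.0 kW; the reversible heat pump needs only Ẇ_hp = Q̇_H/COP = 3.743 kW.
Saving = 117.0 − 3.743 = 113.3 kW.

113 kW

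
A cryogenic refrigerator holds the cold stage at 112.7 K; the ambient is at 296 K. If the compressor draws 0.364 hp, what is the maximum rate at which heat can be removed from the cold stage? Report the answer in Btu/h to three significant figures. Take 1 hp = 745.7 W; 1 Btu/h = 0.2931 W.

569 Btu/h

The reservoir spacing is ΔT = 296 − 112.7 = 183.3 K.
COP_Carnot = T_C/ΔT = 112.70/183.3 = 0.6148.
Q̇_max = COP_Carnot × Ẇ = 0.6148 × 0.3640 hp = 0.2238 hp = 569.4 Btu/h.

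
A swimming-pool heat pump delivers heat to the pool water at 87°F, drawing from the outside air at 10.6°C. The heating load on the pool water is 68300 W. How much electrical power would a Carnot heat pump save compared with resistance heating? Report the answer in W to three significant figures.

63800 W

In absolute terms T_C = 283.75 K and T_H = 303.71 K, so ΔT = 19.96 K.
COP_Carnot = T_H/ΔT = 303.71/19.96 = 15.22.
Resistance heating needs Ẇ_res = Q̇_H = 68300 W; the reversible heat pump needs only Ẇ_hp = Q̇_H/COP = 4488 W.
Saving = 68300 − 4488 = 63810 W.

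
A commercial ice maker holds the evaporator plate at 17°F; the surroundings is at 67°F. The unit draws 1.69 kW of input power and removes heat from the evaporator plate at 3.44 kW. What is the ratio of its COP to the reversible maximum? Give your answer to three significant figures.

COP_actual = Q̇_C/Ẇ = 3.440/1.690 = 2.036.
In absolute terms T_C = 264.82 K and T_H = 292.59 K, so ΔT = 27.78 K.
COP_Carnot = T_C/ΔT = 264.82/27.78 = 9.533.
η_II = COP_actual/COP_Carnot = 2.036/9.533 = 0.2135.

0.214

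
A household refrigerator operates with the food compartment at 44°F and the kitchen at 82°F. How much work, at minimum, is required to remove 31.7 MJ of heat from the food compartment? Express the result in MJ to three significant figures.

2.39 MJ

In absolute terms T_C = 279.82 K and T_H = 300.93 K, so ΔT = 21.11 K.
The reversible limit is COP_R = T_C/ΔT = 13.25, so W_min = Q_C/COP = Q_C·ΔT/T_C.
W_min = 31.70 × 21.11/279.82 = 2.392 MJ.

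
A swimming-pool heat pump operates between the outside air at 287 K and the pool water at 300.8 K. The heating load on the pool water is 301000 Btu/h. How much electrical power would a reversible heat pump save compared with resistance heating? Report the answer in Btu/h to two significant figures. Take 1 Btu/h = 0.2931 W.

The reservoir spacing is ΔT = 300.8 − 287 = 13.80 K.
COP_Carnot = T_H/ΔT = 300.80/13.80 = 21.80.
Resistance heating needs Ẇ_res = Q̇_H = 301000 Btu/h; the reversible heat pump needs only Ẇ_hp = Q̇_H/COP = 13810 Btu/h.
Saving = 301000 − 13810 = 287200 Btu/h.

290000 Btu/h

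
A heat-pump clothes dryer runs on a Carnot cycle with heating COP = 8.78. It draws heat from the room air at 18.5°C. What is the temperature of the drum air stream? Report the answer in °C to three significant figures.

56.0 °C

COP_HP = T_H/(T_H − T_C) rearranges to T_H = COP·T_C/(COP − 1).
With T_C = 291.65 K, T_H = 8.78 × 291.65/7.780 = 329.14 K.
Converting, 329.14 K = 55.99°C.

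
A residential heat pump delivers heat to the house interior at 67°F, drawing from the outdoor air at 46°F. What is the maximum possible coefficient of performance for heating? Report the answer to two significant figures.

In absolute terms T_C = 280.93 K and T_H = 292.59 K, so ΔT = 11.67 K.
For a reversible cycle, COP_Carnot = T_H/ΔT = 292.59/11.67 = 25.08.

25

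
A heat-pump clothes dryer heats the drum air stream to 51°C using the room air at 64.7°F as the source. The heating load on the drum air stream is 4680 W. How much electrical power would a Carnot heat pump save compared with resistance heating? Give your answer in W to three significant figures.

4210 W

In absolute terms T_C = 291.32 K and T_H = 324.15 K, so ΔT = 32.83 K.
COP_Carnot = T_H/ΔT = 324.15/32.83 = 9.873.
Resistance heating needs Ẇ_res = Q̇_H = 4680 W; the reversible heat pump needs only Ẇ_hp = Q̇_H/COP = 474.0 W.
Saving = 4680 − 474.0 = 4206 W.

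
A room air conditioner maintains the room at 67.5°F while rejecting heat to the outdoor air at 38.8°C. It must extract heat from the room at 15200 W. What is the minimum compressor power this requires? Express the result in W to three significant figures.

In absolute terms T_C = 292.87 K and T_H = 311.95 K, so ΔT = 19.08 K.
COP_Carnot = T_C/ΔT = 292.87/19.08 = 15.35.
Ẇ_min = Q̇/COP_Carnot = 15200/15.35 = 990.1 W.

990 W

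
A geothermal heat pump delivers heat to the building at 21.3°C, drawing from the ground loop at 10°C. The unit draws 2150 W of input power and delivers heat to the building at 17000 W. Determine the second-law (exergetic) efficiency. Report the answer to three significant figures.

COP_actual = Q̇_H/Ẇ = 17000/2150 = 7.907.
In absolute terms T_C = 283.15 K and T_H = 294.45 K, so ΔT = 11.30 K.
COP_Carnot = T_H/ΔT = 294.45/11.30 = 26.06.
η_II = COP_actual/COP_Carnot = 7.907/26.06 = 0.3034.

0.303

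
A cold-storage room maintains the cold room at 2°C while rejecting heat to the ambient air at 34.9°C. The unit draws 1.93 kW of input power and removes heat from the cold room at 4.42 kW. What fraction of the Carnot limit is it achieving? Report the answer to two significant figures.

0.27

COP_actual = Q̇_C/Ẇ = 4.420/1.930 = 2.290.
In absolute terms T_C = 275.15 K and T_H = 308.05 K, so ΔT = 32.90 K.
COP_Carnot = T_C/ΔT = 275.15/32.90 = 8.363.
η_II = COP_actual/COP_Carnot = 2.290/8.363 = 0.2738.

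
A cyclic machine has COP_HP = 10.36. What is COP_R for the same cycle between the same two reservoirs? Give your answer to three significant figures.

Since Q_H = Q_C + W for any cycle, COP_R = Q_C/W = Q_H/W − 1.
COP_R = 10.36 − 1 = 9.36.

9.36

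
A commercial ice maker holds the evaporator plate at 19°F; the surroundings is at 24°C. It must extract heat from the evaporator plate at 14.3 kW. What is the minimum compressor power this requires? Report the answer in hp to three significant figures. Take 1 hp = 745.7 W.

2.25 hp

In absolute terms T_C = 265.93 K and T_H = 297.15 K, so ΔT = 31.22 K.
COP_Carnot = T_C/ΔT = 265.93/31.22 = 8.517.
Ẇ_min = Q̇/COP_Carnot = 14.30/8.517 = 1.679 kW = 2.252 hp.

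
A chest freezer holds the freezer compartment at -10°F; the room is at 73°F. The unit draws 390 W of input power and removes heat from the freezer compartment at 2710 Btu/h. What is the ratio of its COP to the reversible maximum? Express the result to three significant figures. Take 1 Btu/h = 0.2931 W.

0.376

Converting, Q̇_C = 2710 Btu/h = 794.3 W, so COP_actual = Q̇_C/Ẇ = 794.3/390.0 = 2.037.
In absolute terms T_C = 249.82 K and T_H = 295.93 K, so ΔT = 46.11 K.
COP_Carnot = T_C/ΔT = 249.82/46.11 = 5.418.
η_II = COP_actual/COP_Carnot = 2.037/5.418 = 0.3759.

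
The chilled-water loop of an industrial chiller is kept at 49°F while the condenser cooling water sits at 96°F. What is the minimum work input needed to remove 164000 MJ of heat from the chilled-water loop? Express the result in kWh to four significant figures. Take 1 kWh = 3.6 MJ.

In absolute terms T_C = 282.59 K and T_H = 308.71 K, so ΔT = 26.11 K.
The reversible limit is COP_R = T_C/ΔT = 10.82, so W_min = Q_C/COP = Q_C·ΔT/T_C.
W_min = 164000 × 26.11/282.59 = 15150 MJ = 4209 kWh.

4209 kWh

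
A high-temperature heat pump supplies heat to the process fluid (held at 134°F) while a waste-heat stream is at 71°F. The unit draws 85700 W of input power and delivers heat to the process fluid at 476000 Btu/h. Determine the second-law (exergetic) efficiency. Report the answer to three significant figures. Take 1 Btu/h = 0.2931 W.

Converting, Q̇_H = 476000 Btu/h = 139500 W, so COP_actual = Q̇_H/Ẇ = 139500/85700 = 1.628.
In absolute terms T_C = 294.82 K and T_H = 329.82 K, so ΔT = 35.00 K.
COP_Carnot = T_H/ΔT = 329.82/35.00 = 9.423.
η_II = COP_actual/COP_Carnot = 1.628/9.423 = 0.1728.

0.173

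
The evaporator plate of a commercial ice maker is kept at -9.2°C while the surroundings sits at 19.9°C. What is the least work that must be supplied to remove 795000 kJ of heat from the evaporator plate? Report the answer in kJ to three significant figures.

87600 kJ

In absolute terms T_C = 263.95 K and T_H = 293.05 K, so ΔT = 29.10 K.
The reversible limit is COP_R = T_C/ΔT = 9.070, so W_min = Q_C/COP = Q_C·ΔT/T_C.
W_min = 795000 × 29.10/263.95 = 87650 kJ.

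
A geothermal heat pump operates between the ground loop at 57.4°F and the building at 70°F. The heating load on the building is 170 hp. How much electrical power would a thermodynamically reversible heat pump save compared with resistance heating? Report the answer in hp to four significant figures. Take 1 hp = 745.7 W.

In absolute terms T_C = 287.26 K and T_H = 294.26 K, so ΔT = 7.000 K.
COP_Carnot = T_H/ΔT = 294.26/7.000 = 42.04.
Resistance heating needs Ẇ_res = Q̇_H = 170.0 hp; the reversible heat pump needs only Ẇ_hp = Q̇_H/COP = 4.044 hp.
Saving = 170.0 − 4.044 = 166.0 hp.

166.0 hp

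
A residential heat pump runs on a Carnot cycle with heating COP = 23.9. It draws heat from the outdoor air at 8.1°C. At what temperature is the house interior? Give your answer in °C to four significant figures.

COP_HP = T_H/(T_H − T_C) rearranges to T_H = COP·T_C/(COP − 1).
With T_C = 281.25 K, T_H = 23.9 × 281.25/22.90 = 293.53 K.
Converting, 293.53 K = 20.38°C.

20.38 °C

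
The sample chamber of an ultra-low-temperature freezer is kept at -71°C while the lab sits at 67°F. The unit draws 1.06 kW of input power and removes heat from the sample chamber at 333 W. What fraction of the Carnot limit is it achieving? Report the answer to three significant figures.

0.141

Converting, Q̇_C = 333.0 W = 0.3330 kW, so COP_actual = Q̇_C/Ẇ = 0.3330/1.060 = 0.3142.
In absolute terms T_C = 202.15 K and T_H = 292.59 K, so ΔT = 90.44 K.
COP_Carnot = T_C/ΔT = 202.15/90.44 = 2.235.
η_II = COP_actual/COP_Carnot = 0.3142/2.235 = 0.1406.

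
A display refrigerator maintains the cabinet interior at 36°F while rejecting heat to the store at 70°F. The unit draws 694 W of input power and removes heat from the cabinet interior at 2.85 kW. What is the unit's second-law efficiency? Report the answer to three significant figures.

0.282

Converting, Q̇_C = 2.850 kW = 2850 W, so COP_actual = Q̇_C/Ẇ = 2850/694.0 = 4.107.
In absolute terms T_C = 275.37 K and T_H = 294.26 K, so ΔT = 18.89 K.
COP_Carnot = T_C/ΔT = 275.37/18.89 = 14.58.
η_II = COP_actual/COP_Carnot = 4.107/14.58 = 0.2817.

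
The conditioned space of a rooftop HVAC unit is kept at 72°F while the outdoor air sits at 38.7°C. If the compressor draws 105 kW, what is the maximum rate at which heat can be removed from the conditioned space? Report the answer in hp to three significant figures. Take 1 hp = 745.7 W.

2520 hp

In absolute terms T_C = 295.37 K and T_H = 311.85 K, so ΔT = 16.48 K.
COP_Carnot = T_C/ΔT = 295.37/16.48 = 17.93.
Q̇_max = COP_Carnot × Ẇ = 17.93 × 105.0 kW = 1882 kW = 2524 hp.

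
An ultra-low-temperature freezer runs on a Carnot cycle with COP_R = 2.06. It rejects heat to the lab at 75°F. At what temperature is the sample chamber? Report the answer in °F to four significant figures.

-99.73 °F

For a Carnot refrigerator COP_R = T_C/(T_H − T_C), so T_C = COP·T_H/(1 + COP).
With T_H = 297.04 K, T_C = 2.06 × 297.04/3.060 = 199.97 K.
Converting, 199.97 K = -99.73°F.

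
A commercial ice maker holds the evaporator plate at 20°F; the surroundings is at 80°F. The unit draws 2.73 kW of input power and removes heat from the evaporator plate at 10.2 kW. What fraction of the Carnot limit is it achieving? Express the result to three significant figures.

COP_actual = Q̇_C/Ẇ = 10.20/2.730 = 3.736.
In absolute terms T_C = 266.48 K and T_H = 299.82 K, so ΔT = 33.33 K.
COP_Carnot = T_C/ΔT = 266.48/33.33 = 7.995.
η_II = COP_actual/COP_Carnot = 3.736/7.995 = 0.4674.

0.467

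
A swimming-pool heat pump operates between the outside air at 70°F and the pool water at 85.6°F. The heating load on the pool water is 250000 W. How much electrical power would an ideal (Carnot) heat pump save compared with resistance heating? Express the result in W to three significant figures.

In absolute terms T_C = 294.26 K and T_H = 302.93 K, so ΔT = 8.667 K.
COP_Carnot = T_H/ΔT = 302.93/8.667 = 34.95.
Resistance heating needs Ẇ_res = Q̇_H = 250000 W; the reversible heat pump needs only Ẇ_hp = Q̇_H/COP = 7152 W.
Saving = 250000 − 7152 = 242800 W.

243000 W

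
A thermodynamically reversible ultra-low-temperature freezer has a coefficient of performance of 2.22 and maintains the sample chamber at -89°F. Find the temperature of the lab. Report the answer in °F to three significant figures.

COP_R = T_C/(T_H − T_C) gives T_H − T_C = T_C/COP.
With T_C = 205.93 K, T_H = 205.93 × (1 + 1/2.22) = 298.69 K.
Converting, 298.69 K = 77.97°F.

78.0 °F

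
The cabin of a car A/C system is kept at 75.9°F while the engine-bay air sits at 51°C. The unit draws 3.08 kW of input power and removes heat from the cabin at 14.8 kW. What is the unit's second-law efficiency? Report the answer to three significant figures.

0.430

COP_actual = Q̇_C/Ẇ = 14.80/3.080 = 4.805.
In absolute terms T_C = 297.54 K and T_H = 324.15 K, so ΔT = 26.61 K.
COP_Carnot = T_C/ΔT = 297.54/26.61 = 11.18.
η_II = COP_actual/COP_Carnot = 4.805/11.18 = 0.4298.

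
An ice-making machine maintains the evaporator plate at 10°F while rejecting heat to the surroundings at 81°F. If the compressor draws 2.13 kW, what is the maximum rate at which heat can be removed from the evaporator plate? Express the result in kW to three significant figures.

In absolute terms T_C = 260.93 K and T_H = 300.37 K, so ΔT = 39.44 K.
COP_Carnot = T_C/ΔT = 260.93/39.44 = 6.615.
Q̇_max = COP_Carnot × Ẇ = 6.615 × 2.130 kW = 14.09 kW.

14.1 kW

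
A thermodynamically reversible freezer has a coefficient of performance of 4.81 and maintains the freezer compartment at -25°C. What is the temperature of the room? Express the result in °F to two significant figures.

80 °F

COP_R = T_C/(T_H − T_C) gives T_H − T_C = T_C/COP.
With T_C = 248.15 K, T_H = 248.15 × (1 + 1/4.81) = 299.74 K.
Converting, 299.74 K = 79.86°F.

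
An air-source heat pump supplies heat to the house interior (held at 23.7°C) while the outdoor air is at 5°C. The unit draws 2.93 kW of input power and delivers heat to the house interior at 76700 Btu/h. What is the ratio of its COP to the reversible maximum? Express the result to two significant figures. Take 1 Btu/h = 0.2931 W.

0.48

Converting, Q̇_H = 76700 Btu/h = 22.48 kW, so COP_actual = Q̇_H/Ẇ = 22.48/2.930 = 7.673.
In absolute terms T_C = 278.15 K and T_H = 296.85 K, so ΔT = 18.70 K.
COP_Carnot = T_H/ΔT = 296.85/18.70 = 15.87.
η_II = COP_actual/COP_Carnot = 7.673/15.87 = 0.4833.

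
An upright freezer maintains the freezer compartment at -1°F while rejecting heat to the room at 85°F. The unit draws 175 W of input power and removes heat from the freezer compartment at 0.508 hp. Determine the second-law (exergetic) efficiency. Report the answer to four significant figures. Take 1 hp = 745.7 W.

Converting, Q̇_C = 0.5080 hp = 378.8 W, so COP_actual = Q̇_C/Ẇ = 378.8/175.0 = 2.165.
In absolute terms T_C = 254.82 K and T_H = 302.59 K, so ΔT = 47.78 K.
COP_Carnot = T_C/ΔT = 254.82/47.78 = 5.333.
η_II = COP_actual/COP_Carnot = 2.165/5.333 = 0.4059.

0.4059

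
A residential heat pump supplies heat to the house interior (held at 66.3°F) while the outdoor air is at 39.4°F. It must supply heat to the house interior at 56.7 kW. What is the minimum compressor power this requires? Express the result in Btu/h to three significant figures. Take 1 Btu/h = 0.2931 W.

In absolute terms T_C = 277.26 K and T_H = 292.21 K, so ΔT = 14.94 K.
COP_Carnot = T_H/ΔT = 292.21/14.94 = 19.55.
Ẇ_min = Q̇/COP_Carnot = 56.70/19.55 = 2.900 kW = 9894 Btu/h.

9890 Btu/h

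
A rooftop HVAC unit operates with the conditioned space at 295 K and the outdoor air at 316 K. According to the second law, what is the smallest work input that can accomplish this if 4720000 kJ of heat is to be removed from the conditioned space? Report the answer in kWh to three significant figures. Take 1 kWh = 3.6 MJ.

The reservoir spacing is ΔT = 316 − 295 = 21.00 K.
The reversible limit is COP_R = T_C/ΔT = 14.05, so W_min = Q_C/COP = Q_C·ΔT/T_C.
W_min = 4720000 × 21.00/295.00 = 336000 kJ = 93.33 kWh.

93.3 kWh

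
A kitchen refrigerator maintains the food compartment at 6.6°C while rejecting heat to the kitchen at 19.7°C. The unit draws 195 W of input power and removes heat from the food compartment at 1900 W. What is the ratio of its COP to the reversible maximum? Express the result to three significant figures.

COP_actual = Q̇_C/Ẇ = 1900/195.0 = 9.744.
In absolute terms T_C = 279.75 K and T_H = 292.85 K, so ΔT = 13.10 K.
COP_Carnot = T_C/ΔT = 279.75/13.10 = 21.35.
η_II = COP_actual/COP_Carnot = 9.744/21.35 = 0.4563.

0.456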